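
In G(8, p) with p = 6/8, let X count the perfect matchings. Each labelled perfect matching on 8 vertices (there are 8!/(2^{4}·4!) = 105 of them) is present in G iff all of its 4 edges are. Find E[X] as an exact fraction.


K_8 has 8!/(2^{4}·4!) = 105 labelled perfect matchings.
For each such perfect matching H, let X_H = 1 if all 4 edges of H are present in G. Then P[X_H = 1] = p^{4} = (3/4)^{4} = 81/256.
Summing the indicators: E[X] = Σ_H E[X_H] = 105 · p^{4} = 105 · 81/256 = 8505/256.
Numerically: E[X] ≈ 33.2.

E[X] = 105 · (3/4)^{4} = 8505/256 ≈ 33.2.


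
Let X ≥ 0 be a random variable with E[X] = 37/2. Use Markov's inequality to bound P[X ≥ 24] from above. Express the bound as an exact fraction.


μ = E[X] = 37/2, a = 24.
Markov: P[X ≥ 24] ≤ μ/a = (37/2)/24 = 37/48.
Numerically: ≈ 0.77083.
(Since a = 24 > μ = 18.50000, the bound 37/48 is < 1 and informative.)

P[X ≥ 24] ≤ 37/48 ≈ 0.77083.


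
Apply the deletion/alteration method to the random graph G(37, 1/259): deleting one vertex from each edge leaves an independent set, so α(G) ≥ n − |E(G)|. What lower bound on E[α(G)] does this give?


E[|E(G)|] = C(37, 2)·p = 666 · (1/259) = 18/7.
E[α(G)] ≥ n − E[|E(G)|] = 37 − 18/7 = 241/7.
Numerically: ≈ 34.428571.
(This is only a lower bound; the true E[α(G)] may be larger.)

E[α(G)] ≥ 241/7 ≈ 34.428571.


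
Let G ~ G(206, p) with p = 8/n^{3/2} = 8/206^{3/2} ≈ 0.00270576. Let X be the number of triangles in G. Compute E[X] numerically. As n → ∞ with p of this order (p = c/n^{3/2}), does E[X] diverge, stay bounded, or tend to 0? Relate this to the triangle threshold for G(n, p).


Number of potential triangles: C(206, 3) = 1435820.
Each occurs with probability p³ ≈ (0.00270576)³ ≈ 1.98092243e-08.
By linearity: E[X] = C(206, 3)·p³ ≈ 1435820 · 1.98092243e-08 ≈ 0.028442.
Since α = 3/2 > 1, p = c/n^{3/2} = o(1/n) is below the triangle threshold p ~ 1/n. Asymptotically E[X] ~ (c³/6)·n^{3(1−α)} = (8³/6)·n^{-1.5} → 0, so by Markov's inequality G has no triangles w.h.p.

E[X] ≈ 0.028442; in regime p = Θ(1/n^{3/2}) E[X] tends to 0 (below the triangle threshold p ~ 1/n).


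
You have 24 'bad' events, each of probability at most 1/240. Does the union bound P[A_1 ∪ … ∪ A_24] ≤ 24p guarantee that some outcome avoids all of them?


Union bound: P[∪_{i=1}^{24} A_i] ≤ Σ_i P[A_i] ≤ 24·p = 24·(1/240) = 1/10.
Numerically: 1/10 ≈ 0.1000.
Is 1/10 < 1? YES.
Since P[∪ A_i] ≤ 1/10 < 1, the complement has P[∩ A_i^c] ≥ 1 − 1/10 = 9/10 > 0, so some outcome avoids every A_i.

24·p = 1/10 ≈ 0.1000; existence CERTIFIED by the union bound.


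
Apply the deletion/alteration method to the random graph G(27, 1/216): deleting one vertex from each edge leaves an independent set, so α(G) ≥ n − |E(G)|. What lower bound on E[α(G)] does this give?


E[|E(G)|] = C(27, 2)·p = 351 · (1/216) = 13/8.
E[α(G)] ≥ n − E[|E(G)|] = 27 − 13/8 = 203/8.
Numerically: ≈ 25.3750.
(This is only a lower bound; the true E[α(G)] may be larger.)

E[α(G)] ≥ 203/8 ≈ 25.3750.


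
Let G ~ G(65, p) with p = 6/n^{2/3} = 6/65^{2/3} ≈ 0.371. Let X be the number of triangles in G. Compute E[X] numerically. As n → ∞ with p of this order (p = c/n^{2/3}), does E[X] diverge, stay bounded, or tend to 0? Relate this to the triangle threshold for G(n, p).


Number of potential triangles: C(65, 3) = 43680.
Each occurs with probability p³ ≈ (0.371)³ ≈ 5.11243e-02.
By linearity: E[X] = C(65, 3)·p³ ≈ 43680 · 5.11243e-02 ≈ 2233.108.
Since α = 2/3 < 1, p = c/n^{2/3} ≫ 1/n is above the triangle threshold p ~ 1/n. Asymptotically E[X] ~ (c³/6)·n^{3(1−α)} = (6³/6)·n^{1} → ∞; triangles are abundant w.h.p.

E[X] ≈ 2233.108; in regime p = Θ(1/n^{2/3}) E[X] diverges (above the triangle threshold p ~ 1/n).


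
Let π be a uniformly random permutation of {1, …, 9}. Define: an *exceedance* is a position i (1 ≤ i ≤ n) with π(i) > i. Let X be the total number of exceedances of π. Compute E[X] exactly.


Write X = Σ_{i=1}^{9} X_i, where X_i = 1_{π(i) > i}.
For each fixed i, π(i) is uniform over {1, …, 9} (marginal of a uniform permutation), so P[π(i) > i] = (n − i)/n. Summing: Σ_{i=1}^{9} (n − i)/n = (0 + 1 + … + 8)/9 = 9(9 − 1)/(2·9) = (9 − 1)/2.
Hence E[X] = Σ_{i=1}^{9} (9 − i)/9 = 4 ≈ 4.0000.

E[X] = 4 = 4.0000.


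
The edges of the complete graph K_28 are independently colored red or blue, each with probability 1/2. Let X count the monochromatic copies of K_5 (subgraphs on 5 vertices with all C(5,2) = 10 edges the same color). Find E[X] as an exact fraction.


Let X = Σ_S X_S over the C(28, 5) = 98280 subsets S of size 5, where X_S = 1 if the K_5 on S is monochromatic.
For a fixed S, the K_5 on S has C(5, 2) = 10 edges. P[all 10 edges red] = (1/2)^10, and likewise for blue, so P[monochromatic] = 2·(1/2)^10 = 2^{1 − 10} = 1/512.
By linearity: E[X] = C(28, 5) · 2^{1 − 10} = 98280 · 1/512 = 12285/64.
Numerically: E[X] ≈ 191.953125.

E[X] = C(28,5)·2^(1−C(5,2)) = 12285/64 ≈ 191.953125.


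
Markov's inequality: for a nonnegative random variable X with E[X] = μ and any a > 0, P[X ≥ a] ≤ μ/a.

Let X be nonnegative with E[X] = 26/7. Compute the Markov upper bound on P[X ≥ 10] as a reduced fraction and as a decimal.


μ = E[X] = 26/7, a = 10.
Markov: P[X ≥ 10] ≤ μ/a = (26/7)/10 = 13/35.
Numerically: ≈ 0.371429.
(Since a = 10 > μ = 3.714286, the bound 13/35 is < 1 and informative.)

P[X ≥ 10] ≤ 13/35 ≈ 0.371429.


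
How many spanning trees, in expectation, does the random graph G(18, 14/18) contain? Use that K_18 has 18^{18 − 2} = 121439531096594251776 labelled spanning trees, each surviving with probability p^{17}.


K_18 has 18^{18 − 2} = 121439531096594251776 labelled spanning trees.
For each such spanning tree H, let X_H = 1 if all 17 edges of H are present in G. Then P[X_H = 1] = p^{17} = (7/9)^{17} = 232630513987207/16677181699666569.
By linearity of expectation: E[X] = Σ_H E[X_H] = 121439531096594251776 · p^{17} = 121439531096594251776 · 232630513987207/16677181699666569 = 15245673364665597952/9.
Numerically: E[X] ≈ 1.69e+18.

E[X] = 121439531096594251776 · (7/9)^{17} = 15245673364665597952/9 ≈ 1.69e+18.


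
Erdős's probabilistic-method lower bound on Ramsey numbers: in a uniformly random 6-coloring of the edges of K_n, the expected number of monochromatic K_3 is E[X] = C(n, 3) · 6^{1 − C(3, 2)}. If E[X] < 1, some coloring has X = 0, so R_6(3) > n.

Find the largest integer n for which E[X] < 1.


We need C(n, 3) · 6^{1 − 3} < 1, i.e. C(n, 3) < 6^{3 − 1} = 36.
Check values of n near the boundary:
  n = 5: C(5, 3) = 10; 10 < 36? YES
  n = 6: C(6, 3) = 20; 20 < 36? YES
  n = 7: C(7, 3) = 35; 35 < 36? YES
  n = 8: C(8, 3) = 56; 56 < 36? NO
  n = 9: C(9, 3) = 84; 84 < 36? NO
  n = 10: C(10, 3) = 120; 120 < 36? NO
The largest n with C(n, 3) < 36 is n = 7 (where E[X] = 35/36 ≈ 0.9722222). Hence R_6(3) > 7, i.e. R_6(3) ≥ 8.

Largest n = 7; hence R_6(3) > 7.


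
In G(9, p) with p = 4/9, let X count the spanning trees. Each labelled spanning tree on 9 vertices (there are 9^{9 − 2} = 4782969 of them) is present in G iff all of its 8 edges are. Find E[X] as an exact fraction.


K_9 has 9^{9 − 2} = 4782969 labelled spanning trees.
For each such spanning tree H, let X_H = 1 if all 8 edges of H are present in G. Then P[X_H = 1] = p^{8} = (4/9)^{8} = 65536/43046721.
By linearity: E[X] = Σ_H E[X_H] = 4782969 · p^{8} = 4782969 · 65536/43046721 = 65536/9.
Numerically: E[X] ≈ 7.28e+03.

E[X] = 4782969 · (4/9)^{8} = 65536/9 ≈ 7.28e+03.


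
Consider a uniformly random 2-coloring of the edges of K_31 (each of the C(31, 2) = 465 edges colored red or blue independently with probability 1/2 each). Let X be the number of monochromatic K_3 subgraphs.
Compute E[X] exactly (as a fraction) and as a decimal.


Let X = Σ_S X_S over the C(31, 3) = 4495 subsets S of size 3, where X_S = 1 if the K_3 on S is monochromatic.
For a fixed S, the K_3 on S has C(3, 2) = 3 edges. P[all 3 edges red] = (1/2)^3, and likewise for blue, so P[monochromatic] = 2·(1/2)^3 = 2^{1 − 3} = 1/4.
Summing: E[X] = C(31, 3) · 2^{1 − 3} = 4495 · 1/4 = 4495/4.
Numerically: E[X] ≈ 1123.75000.

E[X] = C(31,3)·2^(1−C(3,2)) = 4495/4 ≈ 1123.75000.


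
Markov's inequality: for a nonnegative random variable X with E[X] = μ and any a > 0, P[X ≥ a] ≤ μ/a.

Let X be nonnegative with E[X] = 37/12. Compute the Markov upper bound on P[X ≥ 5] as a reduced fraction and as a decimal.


μ = E[X] = 37/12, a = 5.
Markov: P[X ≥ 5] ≤ μ/a = (37/12)/5 = 37/60.
Numerically: ≈ 0.6167.
(Since a = 5 > μ = 3.0833, the bound 37/60 is < 1 and informative.)

P[X ≥ 5] ≤ 37/60 ≈ 0.6167.


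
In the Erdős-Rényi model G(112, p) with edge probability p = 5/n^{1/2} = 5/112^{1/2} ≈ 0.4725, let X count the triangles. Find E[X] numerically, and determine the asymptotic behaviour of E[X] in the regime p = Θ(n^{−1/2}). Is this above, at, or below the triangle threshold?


Number of potential triangles: C(112, 3) = 227920.
Each occurs with probability p³ ≈ (0.4725)³ ≈ 1.054588e-01.
By linearity: E[X] = C(112, 3)·p³ ≈ 227920 · 1.054588e-01 ≈ 24036.1782.
Since α = 1/2 < 1, p = c/n^{1/2} ≫ 1/n is above the triangle threshold p ~ 1/n. Asymptotically E[X] ~ (c³/6)·n^{3(1−α)} = (5³/6)·n^{1.5} → ∞; triangles are abundant w.h.p.

E[X] ≈ 24036.1782; in regime p = Θ(1/n^{1/2}) E[X] diverges (above the triangle threshold p ~ 1/n).


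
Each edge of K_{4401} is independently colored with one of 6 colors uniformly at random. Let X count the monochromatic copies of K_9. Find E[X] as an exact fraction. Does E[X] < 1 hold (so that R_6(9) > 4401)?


E[X] = C(4401, 9) · 6^{1 − 36} = 1692951372410676096134752050 · 6^{−35} = 1692951372410676096134752050/1719070799748422591028658176.
As a reduced fraction: E[X] = 282158562068446016022458675/286511799958070431838109696 ≈ 0.984806.
Is E[X] < 1? YES.
Since E[X] < 1, there exists a 6-coloring of K_{4401} with no monochromatic K_9; hence R_6(9) > 4401.

E[X] = 282158562068446016022458675/286511799958070431838109696 ≈ 0.984806; E[X] < 1, so R_6(9) > 4401.


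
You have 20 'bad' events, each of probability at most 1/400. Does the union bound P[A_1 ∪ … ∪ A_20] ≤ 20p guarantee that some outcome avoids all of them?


Union bound: P[∪_{i=1}^{20} A_i] ≤ Σ_i P[A_i] ≤ 20·p = 20·(1/400) = 1/20.
Numerically: 1/20 ≈ 0.0500.
Is 1/20 < 1? YES.
Since P[∪ A_i] ≤ 1/20 < 1, the complement has P[∩ A_i^c] ≥ 1 − 1/20 = 19/20 > 0, so some outcome avoids every A_i.

20·p = 1/20 ≈ 0.0500; existence CERTIFIED by the union bound.


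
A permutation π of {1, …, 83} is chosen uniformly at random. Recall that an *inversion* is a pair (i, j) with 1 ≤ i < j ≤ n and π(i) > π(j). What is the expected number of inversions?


Write X = Σ X_I over the C(83, 2) = 3403 pairs i < j, with X_I the indicator of one inversion.
There are 3403 indicators.
For each fixed pair i < j, the values π(i) and π(j) are two distinct elements of {1, …, 83} in uniformly random order; by symmetry P[π(i) > π(j)] = 1/2.
By linearity: E[X] = 3403 · (1/2) = C(83, 2) · (1/2) = 3403/2 = 3403/2 ≈ 1701.500000.

E[X] = 3403/2 = 1701.500000.


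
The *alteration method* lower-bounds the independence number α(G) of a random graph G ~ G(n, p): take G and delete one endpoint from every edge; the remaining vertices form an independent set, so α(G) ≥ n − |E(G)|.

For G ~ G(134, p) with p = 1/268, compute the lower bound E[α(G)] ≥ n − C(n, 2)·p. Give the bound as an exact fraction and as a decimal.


E[|E(G)|] = C(134, 2)·p = 8911 · (1/268) = 133/4.
E[α(G)] ≥ n − E[|E(G)|] = 134 − 133/4 = 403/4.
Numerically: ≈ 100.750.
(This is only a lower bound; the true E[α(G)] may be larger.)

E[α(G)] ≥ 403/4 ≈ 100.750.


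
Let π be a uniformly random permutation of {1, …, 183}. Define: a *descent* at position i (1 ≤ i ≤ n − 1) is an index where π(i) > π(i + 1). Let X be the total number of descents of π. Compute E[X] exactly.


Write X = Σ X_I over i = 1, …, 182, with X_I the indicator of one descent.
There are 182 indicators.
For each fixed i, the pair (π(i), π(i+1)) is a uniformly random ordered pair of distinct values from {1, …, 183}; by symmetry P[π(i) > π(i+1)] = 1/2.
By linearity: E[X] = 182 · (1/2) = (183 − 1) · (1/2) = 91 ≈ 91.000.

E[X] = 91 = 91.000.


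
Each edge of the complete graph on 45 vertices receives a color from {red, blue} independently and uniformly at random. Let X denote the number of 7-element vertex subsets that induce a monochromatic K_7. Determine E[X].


Let X = Σ_S X_S over the C(45, 7) = 45379620 subsets S of size 7, where X_S = 1 if the K_7 on S is monochromatic.
For a fixed S, the K_7 on S has C(7, 2) = 21 edges. P[all 21 edges red] = (1/2)^21, and likewise for blue, so P[monochromatic] = 2·(1/2)^21 = 2^{1 − 21} = 1/1048576.
By linearity: E[X] = C(45, 7) · 2^{1 − 21} = 45379620 · 1/1048576 = 11344905/262144.
Numerically: E[X] ≈ 43.27738.

E[X] = C(45,7)·2^(1−C(7,2)) = 11344905/262144 ≈ 43.27738.


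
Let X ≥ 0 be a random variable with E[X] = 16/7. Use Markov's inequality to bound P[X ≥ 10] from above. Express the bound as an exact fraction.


μ = E[X] = 16/7, a = 10.
Markov: P[X ≥ 10] ≤ μ/a = (16/7)/10 = 8/35.
Numerically: ≈ 0.2286.
(Since a = 10 > μ = 2.2857, the bound 8/35 is < 1 and informative.)

P[X ≥ 10] ≤ 8/35 ≈ 0.2286.


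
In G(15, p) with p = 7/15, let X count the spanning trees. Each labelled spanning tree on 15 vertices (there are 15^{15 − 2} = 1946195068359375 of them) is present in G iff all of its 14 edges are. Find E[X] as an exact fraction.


K_15 has 15^{15 − 2} = 1946195068359375 labelled spanning trees.
For each such spanning tree H, let X_H = 1 if all 14 edges of H are present in G. Then P[X_H = 1] = p^{14} = (7/15)^{14} = 678223072849/29192926025390625.
By linearity of expectation: E[X] = Σ_H E[X_H] = 1946195068359375 · p^{14} = 1946195068359375 · 678223072849/29192926025390625 = 678223072849/15.
Numerically: E[X] ≈ 4.521e+10.

E[X] = 1946195068359375 · (7/15)^{14} = 678223072849/15 ≈ 4.521e+10.


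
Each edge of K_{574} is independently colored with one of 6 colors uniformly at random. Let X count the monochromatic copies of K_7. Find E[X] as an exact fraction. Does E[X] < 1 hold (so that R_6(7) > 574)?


E[X] = C(574, 7) · 6^{1 − 21} = 3926481655188664 · 6^{−20} = 3926481655188664/3656158440062976.
As a reduced fraction: E[X] = 490810206898583/457019805007872 ≈ 1.0739.
Is E[X] < 1? NO.
Since E[X] ≥ 1, the first-moment bound is inconclusive at n = 574; it does NOT by itself certify R_6(7) > 574.

E[X] = 490810206898583/457019805007872 ≈ 1.0739; E[X] ≥ 1; first-moment method inconclusive here.


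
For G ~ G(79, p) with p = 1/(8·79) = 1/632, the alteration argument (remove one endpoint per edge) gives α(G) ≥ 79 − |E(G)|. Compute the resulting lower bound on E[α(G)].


E[|E(G)|] = C(79, 2)·p = 3081 · (1/632) = 39/8.
E[α(G)] ≥ n − E[|E(G)|] = 79 − 39/8 = 593/8.
Numerically: ≈ 74.12500.
(This is only a lower bound; the true E[α(G)] may be larger.)

E[α(G)] ≥ 593/8 ≈ 74.12500.


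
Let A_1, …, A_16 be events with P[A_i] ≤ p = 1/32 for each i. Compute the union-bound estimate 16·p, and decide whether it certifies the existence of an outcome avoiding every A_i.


Union bound: P[∪_{i=1}^{16} A_i] ≤ Σ_i P[A_i] ≤ 16·p = 16·(1/32) = 1/2.
Numerically: 1/2 ≈ 0.50000.
Is 1/2 < 1? YES.
Since P[∪ A_i] ≤ 1/2 < 1, the complement has P[∩ A_i^c] ≥ 1 − 1/2 = 1/2 > 0, so some outcome avoids every A_i.

16·p = 1/2 ≈ 0.50000; existence CERTIFIED by the union bound.


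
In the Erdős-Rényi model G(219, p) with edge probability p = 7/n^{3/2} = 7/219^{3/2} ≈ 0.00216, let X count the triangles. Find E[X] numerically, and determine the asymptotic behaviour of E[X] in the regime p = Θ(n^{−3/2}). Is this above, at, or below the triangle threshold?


Number of potential triangles: C(219, 3) = 1726669.
Each occurs with probability p³ ≈ (0.00216)³ ≈ 1.00762e-08.
By linearity: E[X] = C(219, 3)·p³ ≈ 1726669 · 1.00762e-08 ≈ 0.017.
Since α = 3/2 > 1, p = c/n^{3/2} = o(1/n) is below the triangle threshold p ~ 1/n. Asymptotically E[X] ~ (c³/6)·n^{3(1−α)} = (7³/6)·n^{-1.5} → 0, so by Markov's inequality G has no triangles w.h.p.

E[X] ≈ 0.017; in regime p = Θ(1/n^{3/2}) E[X] tends to 0 (below the triangle threshold p ~ 1/n).


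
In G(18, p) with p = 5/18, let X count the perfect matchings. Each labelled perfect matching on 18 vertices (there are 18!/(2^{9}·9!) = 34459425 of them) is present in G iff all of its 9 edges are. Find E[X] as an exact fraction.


K_18 has 18!/(2^{9}·9!) = 34459425 labelled perfect matchings.
For each such perfect matching H, let X_H = 1 if all 9 edges of H are present in G. Then P[X_H = 1] = p^{9} = (5/18)^{9} = 1953125/198359290368.
By linearity of expectation: E[X] = Σ_H E[X_H] = 34459425 · p^{9} = 34459425 · 1953125/198359290368 = 830908203125/2448880128.
Numerically: E[X] ≈ 339.301.

E[X] = 34459425 · (5/18)^{9} = 830908203125/2448880128 ≈ 339.301.


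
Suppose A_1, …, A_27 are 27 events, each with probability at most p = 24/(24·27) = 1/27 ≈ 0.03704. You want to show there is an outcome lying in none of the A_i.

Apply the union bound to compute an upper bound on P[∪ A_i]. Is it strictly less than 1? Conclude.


Union bound: P[∪_{i=1}^{27} A_i] ≤ Σ_i P[A_i] ≤ 27·p = 27·(1/27) = 1.
Numerically: 1 ≈ 1.00000.
Is 1 < 1? NO.
Since the bound 1 is ≥ 1, the union bound is uninformative here; it does NOT by itself certify existence.

27·p = 1 ≈ 1.00000; existence NOT certified by the union bound.


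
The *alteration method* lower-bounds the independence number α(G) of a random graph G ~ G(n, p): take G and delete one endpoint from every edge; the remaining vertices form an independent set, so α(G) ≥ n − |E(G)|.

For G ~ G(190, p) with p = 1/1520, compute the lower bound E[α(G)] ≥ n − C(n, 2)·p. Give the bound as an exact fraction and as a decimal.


E[|E(G)|] = C(190, 2)·p = 17955 · (1/1520) = 189/16.
E[α(G)] ≥ n − E[|E(G)|] = 190 − 189/16 = 2851/16.
Numerically: ≈ 178.187500.
(This is only a lower bound; the true E[α(G)] may be larger.)

E[α(G)] ≥ 2851/16 ≈ 178.187500.


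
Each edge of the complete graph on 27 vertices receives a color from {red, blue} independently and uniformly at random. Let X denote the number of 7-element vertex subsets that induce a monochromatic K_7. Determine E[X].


Let X = Σ_S X_S over the C(27, 7) = 888030 subsets S of size 7, where X_S = 1 if the K_7 on S is monochromatic.
For a fixed S, the K_7 on S has C(7, 2) = 21 edges. P[all 21 edges red] = (1/2)^21, and likewise for blue, so P[monochromatic] = 2·(1/2)^21 = 2^{1 − 21} = 1/1048576.
By linearity of expectation: E[X] = C(27, 7) · 2^{1 − 21} = 888030 · 1/1048576 = 444015/524288.
Numerically: E[X] ≈ 0.846891.

E[X] = C(27,7)·2^(1−C(7,2)) = 444015/524288 ≈ 0.846891.


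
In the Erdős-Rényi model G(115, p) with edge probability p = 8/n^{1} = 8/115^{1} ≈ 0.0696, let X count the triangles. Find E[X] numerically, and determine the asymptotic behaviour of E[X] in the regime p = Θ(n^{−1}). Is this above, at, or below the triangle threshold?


Number of potential triangles: C(115, 3) = 246905.
Each occurs with probability p³ ≈ (0.0696)³ ≈ 3.36648e-04.
By linearity: E[X] = C(115, 3)·p³ ≈ 246905 · 3.36648e-04 ≈ 83.120.
Here α = 1, so p = 8/n is exactly at the triangle threshold p ~ 1/n. Asymptotically E[X] → c³/6 = 8³/6 = 256/3 ≈ 85.333, a bounded constant. In this regime the triangle count is asymptotically Poisson(c³/6).

E[X] ≈ 83.120; in regime p = Θ(1/n^{1}) E[X] stays bounded (at the triangle threshold p ~ 1/n).


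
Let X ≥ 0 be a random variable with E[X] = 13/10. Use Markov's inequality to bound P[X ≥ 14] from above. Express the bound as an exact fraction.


μ = E[X] = 13/10, a = 14.
Markov: P[X ≥ 14] ≤ μ/a = (13/10)/14 = 13/140.
Numerically: ≈ 0.0929.
(Since a = 14 > μ = 1.3000, the bound 13/140 is < 1 and informative.)

P[X ≥ 14] ≤ 13/140 ≈ 0.0929.


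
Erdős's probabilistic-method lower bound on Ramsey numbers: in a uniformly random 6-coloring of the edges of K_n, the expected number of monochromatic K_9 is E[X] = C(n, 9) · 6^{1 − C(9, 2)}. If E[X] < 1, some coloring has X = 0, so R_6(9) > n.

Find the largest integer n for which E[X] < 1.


We need C(n, 9) · 6^{1 − 36} < 1, i.e. C(n, 9) < 6^{36 − 1} = 1719070799748422591028658176.
Check values of n near the boundary:
  n = 4403: C(4403, 9) = 1699894433046281918452233150; 1699894433046281918452233150 < 1719070799748422591028658176? YES
  n = 4404: C(4404, 9) = 1703375445537161676647015880; 1703375445537161676647015880 < 1719070799748422591028658176? YES
  n = 4405: C(4405, 9) = 1706862792900636302463627150; 1706862792900636302463627150 < 1719070799748422591028658176? YES
  n = 4406: C(4406, 9) = 1710356485221788389505285700; 1710356485221788389505285700 < 1719070799748422591028658176? YES
  n = 4407: C(4407, 9) = 1713856532599459170657070050; 1713856532599459170657070050 < 1719070799748422591028658176? YES
  n = 4408: C(4408, 9) = 1717362945146264156457459600; 1717362945146264156457459600 < 1719070799748422591028658176? YES
  n = 4409: C(4409, 9) = 1720875732988608787686577131; 1720875732988608787686577131 < 1719070799748422591028658176? NO
The largest n with C(n, 9) < 1719070799748422591028658176 is n = 4408 (where E[X] = 35778394690547169926197075/35813974994758803979763712 ≈ 0.9990). Hence R_6(9) > 4408, i.e. R_6(9) ≥ 4409.

Largest n = 4408; hence R_6(9) > 4408.


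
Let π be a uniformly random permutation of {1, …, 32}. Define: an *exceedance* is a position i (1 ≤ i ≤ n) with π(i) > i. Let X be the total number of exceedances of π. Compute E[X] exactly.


Write X = Σ_{i=1}^{32} X_i, where X_i = 1_{π(i) > i}.
For each fixed i, π(i) is uniform over {1, …, 32} (marginal of a uniform permutation), so P[π(i) > i] = (n − i)/n. Summing: Σ_{i=1}^{32} (n − i)/n = (0 + 1 + … + 31)/32 = 32(32 − 1)/(2·32) = (32 − 1)/2.
Hence E[X] = Σ_{i=1}^{32} (32 − i)/32 = 31/2 ≈ 15.5000.

E[X] = 31/2 = 15.5000.


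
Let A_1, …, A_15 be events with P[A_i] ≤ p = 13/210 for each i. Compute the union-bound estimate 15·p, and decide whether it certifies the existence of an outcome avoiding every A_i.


Union bound: P[∪_{i=1}^{15} A_i] ≤ Σ_i P[A_i] ≤ 15·p = 15·(13/210) = 13/14.
Numerically: 13/14 ≈ 0.928571.
Is 13/14 < 1? YES.
Since P[∪ A_i] ≤ 13/14 < 1, the complement has P[∩ A_i^c] ≥ 1 − 13/14 = 1/14 > 0, so some outcome avoids every A_i.

15·p = 13/14 ≈ 0.928571; existence CERTIFIED by the union bound.


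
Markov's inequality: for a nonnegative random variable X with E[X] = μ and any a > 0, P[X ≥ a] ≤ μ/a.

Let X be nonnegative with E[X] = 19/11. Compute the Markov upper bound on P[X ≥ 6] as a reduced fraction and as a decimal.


μ = E[X] = 19/11, a = 6.
Markov: P[X ≥ 6] ≤ μ/a = (19/11)/6 = 19/66.
Numerically: ≈ 0.28788.
(Since a = 6 > μ = 1.72727, the bound 19/66 is < 1 and informative.)

P[X ≥ 6] ≤ 19/66 ≈ 0.28788.


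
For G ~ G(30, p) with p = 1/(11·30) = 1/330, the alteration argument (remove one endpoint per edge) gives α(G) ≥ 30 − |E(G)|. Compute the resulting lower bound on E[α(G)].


E[|E(G)|] = C(30, 2)·p = 435 · (1/330) = 29/22.
E[α(G)] ≥ n − E[|E(G)|] = 30 − 29/22 = 631/22.
Numerically: ≈ 28.681818.
(This is only a lower bound; the true E[α(G)] may be larger.)

E[α(G)] ≥ 631/22 ≈ 28.681818.


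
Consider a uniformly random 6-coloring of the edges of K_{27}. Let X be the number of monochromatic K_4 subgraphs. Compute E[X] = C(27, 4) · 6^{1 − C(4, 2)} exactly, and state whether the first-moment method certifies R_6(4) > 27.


E[X] = C(27, 4) · 6^{1 − 6} = 17550 · 6^{−5} = 17550/7776.
As a reduced fraction: E[X] = 325/144 ≈ 2.25694.
Is E[X] < 1? NO.
Since E[X] ≥ 1, the first-moment bound is inconclusive at n = 27; it does NOT by itself certify R_6(4) > 27.

E[X] = 325/144 ≈ 2.25694; E[X] ≥ 1; first-moment method inconclusive here.


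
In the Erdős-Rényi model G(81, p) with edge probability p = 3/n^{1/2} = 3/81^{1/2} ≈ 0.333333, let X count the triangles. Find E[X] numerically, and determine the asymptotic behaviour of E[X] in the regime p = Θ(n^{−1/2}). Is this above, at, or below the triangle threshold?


Number of potential triangles: C(81, 3) = 85320.
Each occurs with probability p³ ≈ (0.333333)³ ≈ 3.70370370e-02.
By linearity: E[X] = C(81, 3)·p³ ≈ 85320 · 3.70370370e-02 ≈ 3160.000000.
Since α = 1/2 < 1, p = c/n^{1/2} ≫ 1/n is above the triangle threshold p ~ 1/n. Asymptotically E[X] ~ (c³/6)·n^{3(1−α)} = (3³/6)·n^{1.5} → ∞; triangles are abundant w.h.p.

E[X] ≈ 3160.000000; in regime p = Θ(1/n^{1/2}) E[X] diverges (above the triangle threshold p ~ 1/n).


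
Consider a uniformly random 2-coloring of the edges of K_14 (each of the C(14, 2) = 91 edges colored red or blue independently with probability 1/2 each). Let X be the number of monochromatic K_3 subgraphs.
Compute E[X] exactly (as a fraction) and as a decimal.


Let X = Σ_S X_S over the C(14, 3) = 364 subsets S of size 3, where X_S = 1 if the K_3 on S is monochromatic.
For a fixed S, the K_3 on S has C(3, 2) = 3 edges. P[all 3 edges red] = (1/2)^3, and likewise for blue, so P[monochromatic] = 2·(1/2)^3 = 2^{1 − 3} = 1/4.
By linearity: E[X] = C(14, 3) · 2^{1 − 3} = 364 · 1/4 = 91.
Numerically: E[X] ≈ 91.00000.

E[X] = C(14,3)·2^(1−C(3,2)) = 91 ≈ 91.00000.


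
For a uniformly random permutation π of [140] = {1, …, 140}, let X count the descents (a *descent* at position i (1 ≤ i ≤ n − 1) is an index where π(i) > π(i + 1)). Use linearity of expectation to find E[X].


Write X = Σ X_I over i = 1, …, 139, with X_I the indicator of one descent.
There are 139 indicators.
For each fixed i, the pair (π(i), π(i+1)) is a uniformly random ordered pair of distinct values from {1, …, 140}; by symmetry P[π(i) > π(i+1)] = 1/2.
By linearity: E[X] = 139 · (1/2) = (140 − 1) · (1/2) = 139/2 ≈ 69.50000.

E[X] = 139/2 = 69.50000.


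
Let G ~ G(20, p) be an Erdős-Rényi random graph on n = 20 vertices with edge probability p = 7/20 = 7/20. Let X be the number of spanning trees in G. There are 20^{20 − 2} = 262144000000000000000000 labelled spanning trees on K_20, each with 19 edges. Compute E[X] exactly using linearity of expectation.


K_20 has 20^{20 − 2} = 262144000000000000000000 labelled spanning trees.
For each such spanning tree H, let X_H = 1 if all 19 edges of H are present in G. Then P[X_H = 1] = p^{19} = (7/20)^{19} = 11398895185373143/5242880000000000000000000.
By linearity of expectation: E[X] = Σ_H E[X_H] = 262144000000000000000000 · p^{19} = 262144000000000000000000 · 11398895185373143/5242880000000000000000000 = 11398895185373143/20.
Numerically: E[X] ≈ 5.699e+14.

E[X] = 262144000000000000000000 · (7/20)^{19} = 11398895185373143/20 ≈ 5.699e+14.


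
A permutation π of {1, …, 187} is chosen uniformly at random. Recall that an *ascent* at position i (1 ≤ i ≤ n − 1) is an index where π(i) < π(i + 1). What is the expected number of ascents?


Write X = Σ X_I over i = 1, …, 186, with X_I the indicator of one ascent.
There are 186 indicators.
For each fixed i, the pair (π(i), π(i+1)) is a uniformly random ordered pair of distinct values from {1, …, 187}; by symmetry P[π(i) < π(i+1)] = 1/2.
By linearity: E[X] = 186 · (1/2) = (187 − 1) · (1/2) = 93 ≈ 93.0000.

E[X] = 93 = 93.0000.


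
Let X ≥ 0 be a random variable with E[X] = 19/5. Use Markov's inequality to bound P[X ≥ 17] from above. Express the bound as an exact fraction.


μ = E[X] = 19/5, a = 17.
Markov: P[X ≥ 17] ≤ μ/a = (19/5)/17 = 19/85.
Numerically: ≈ 0.22353.
(Since a = 17 > μ = 3.80000, the bound 19/85 is < 1 and informative.)

P[X ≥ 17] ≤ 19/85 ≈ 0.22353.


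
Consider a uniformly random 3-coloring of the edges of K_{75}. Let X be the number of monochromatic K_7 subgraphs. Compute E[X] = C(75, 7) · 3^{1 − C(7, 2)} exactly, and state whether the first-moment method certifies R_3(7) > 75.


E[X] = C(75, 7) · 3^{1 − 21} = 1984829850 · 3^{−20} = 1984829850/3486784401.
As a reduced fraction: E[X] = 220536650/387420489 ≈ 0.5692436.
Is E[X] < 1? YES.
Since E[X] < 1, there exists a 3-coloring of K_{75} with no monochromatic K_7; hence R_3(7) > 75.

E[X] = 220536650/387420489 ≈ 0.5692436; E[X] < 1, so R_3(7) > 75.


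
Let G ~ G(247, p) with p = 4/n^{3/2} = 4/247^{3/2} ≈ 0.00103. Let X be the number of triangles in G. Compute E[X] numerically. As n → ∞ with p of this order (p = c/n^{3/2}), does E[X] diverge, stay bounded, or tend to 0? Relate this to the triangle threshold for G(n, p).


Number of potential triangles: C(247, 3) = 2481115.
Each occurs with probability p³ ≈ (0.00103)³ ≈ 1.09407e-09.
By linearity: E[X] = C(247, 3)·p³ ≈ 2481115 · 1.09407e-09 ≈ 0.003.
Since α = 3/2 > 1, p = c/n^{3/2} = o(1/n) is below the triangle threshold p ~ 1/n. Asymptotically E[X] ~ (c³/6)·n^{3(1−α)} = (4³/6)·n^{-1.5} → 0, so by Markov's inequality G has no triangles w.h.p.

E[X] ≈ 0.003; in regime p = Θ(1/n^{3/2}) E[X] tends to 0 (below the triangle threshold p ~ 1/n).


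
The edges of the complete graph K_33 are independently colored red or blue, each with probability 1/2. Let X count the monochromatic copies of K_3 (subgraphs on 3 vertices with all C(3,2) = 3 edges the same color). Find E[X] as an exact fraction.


Let X = Σ_S X_S over the C(33, 3) = 5456 subsets S of size 3, where X_S = 1 if the K_3 on S is monochromatic.
For a fixed S, the K_3 on S has C(3, 2) = 3 edges. P[all 3 edges red] = (1/2)^3, and likewise for blue, so P[monochromatic] = 2·(1/2)^3 = 2^{1 − 3} = 1/4.
Summing: E[X] = C(33, 3) · 2^{1 − 3} = 5456 · 1/4 = 1364.
Numerically: E[X] ≈ 1364.0000.

E[X] = C(33,3)·2^(1−C(3,2)) = 1364 ≈ 1364.0000.


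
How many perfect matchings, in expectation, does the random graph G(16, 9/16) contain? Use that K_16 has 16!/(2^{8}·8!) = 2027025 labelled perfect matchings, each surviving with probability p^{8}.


K_16 has 16!/(2^{8}·8!) = 2027025 labelled perfect matchings.
For each such perfect matching H, let X_H = 1 if all 8 edges of H are present in G. Then P[X_H = 1] = p^{8} = (9/16)^{8} = 43046721/4294967296.
By linearity of expectation: E[X] = Σ_H E[X_H] = 2027025 · p^{8} = 2027025 · 43046721/4294967296 = 87256779635025/4294967296.
Numerically: E[X] ≈ 2.032e+04.

E[X] = 2027025 · (9/16)^{8} = 87256779635025/4294967296 ≈ 2.032e+04.


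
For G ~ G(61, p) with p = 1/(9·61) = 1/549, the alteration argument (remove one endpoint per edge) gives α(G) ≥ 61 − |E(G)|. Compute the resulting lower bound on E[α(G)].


E[|E(G)|] = C(61, 2)·p = 1830 · (1/549) = 10/3.
E[α(G)] ≥ n − E[|E(G)|] = 61 − 10/3 = 173/3.
Numerically: ≈ 57.66667.
(This is only a lower bound; the true E[α(G)] may be larger.)

E[α(G)] ≥ 173/3 ≈ 57.66667.


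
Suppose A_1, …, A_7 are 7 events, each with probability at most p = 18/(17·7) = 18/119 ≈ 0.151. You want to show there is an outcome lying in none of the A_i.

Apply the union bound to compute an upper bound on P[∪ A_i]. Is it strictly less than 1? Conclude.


Union bound: P[∪_{i=1}^{7} A_i] ≤ Σ_i P[A_i] ≤ 7·p = 7·(18/119) = 18/17.
Numerically: 18/17 ≈ 1.059.
Is 18/17 < 1? NO.
Since the bound 18/17 is ≥ 1, the union bound is uninformative here; it does NOT by itself certify existence.

7·p = 18/17 ≈ 1.059; existence NOT certified by the union bound.


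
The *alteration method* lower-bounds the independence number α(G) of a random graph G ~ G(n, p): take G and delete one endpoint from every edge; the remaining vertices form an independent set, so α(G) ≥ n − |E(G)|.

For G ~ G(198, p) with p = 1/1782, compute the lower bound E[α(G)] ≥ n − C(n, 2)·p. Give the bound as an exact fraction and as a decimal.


E[|E(G)|] = C(198, 2)·p = 19503 · (1/1782) = 197/18.
E[α(G)] ≥ n − E[|E(G)|] = 198 − 197/18 = 3367/18.
Numerically: ≈ 187.056.
(This is only a lower bound; the true E[α(G)] may be larger.)

E[α(G)] ≥ 3367/18 ≈ 187.056.


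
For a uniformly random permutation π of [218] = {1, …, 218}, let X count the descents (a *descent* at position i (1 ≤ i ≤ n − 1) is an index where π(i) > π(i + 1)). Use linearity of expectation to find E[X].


Write X = Σ X_I over i = 1, …, 217, with X_I the indicator of one descent.
There are 217 indicators.
For each fixed i, the pair (π(i), π(i+1)) is a uniformly random ordered pair of distinct values from {1, …, 218}; by symmetry P[π(i) > π(i+1)] = 1/2.
By linearity: E[X] = 217 · (1/2) = (218 − 1) · (1/2) = 217/2 ≈ 108.5000.

E[X] = 217/2 = 108.5000.


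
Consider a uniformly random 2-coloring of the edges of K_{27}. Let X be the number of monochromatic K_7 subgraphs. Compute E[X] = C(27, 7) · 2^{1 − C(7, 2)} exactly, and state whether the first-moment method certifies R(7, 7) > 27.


E[X] = C(27, 7) · 2^{1 − 21} = 888030 · 2^{−20} = 888030/1048576.
As a reduced fraction: E[X] = 444015/524288 ≈ 0.846891.
Is E[X] < 1? YES.
Since E[X] < 1, there exists a 2-coloring of K_{27} with no monochromatic K_7; hence R(7, 7) > 27.

E[X] = 444015/524288 ≈ 0.846891; E[X] < 1, so R(7, 7) > 27.


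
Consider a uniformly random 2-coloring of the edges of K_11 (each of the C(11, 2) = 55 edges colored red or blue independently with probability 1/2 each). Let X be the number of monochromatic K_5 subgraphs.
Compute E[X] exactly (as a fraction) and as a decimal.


Let X = Σ_S X_S over the C(11, 5) = 462 subsets S of size 5, where X_S = 1 if the K_5 on S is monochromatic.
For a fixed S, the K_5 on S has C(5, 2) = 10 edges. P[all 10 edges red] = (1/2)^10, and likewise for blue, so P[monochromatic] = 2·(1/2)^10 = 2^{1 − 10} = 1/512.
Summing: E[X] = C(11, 5) · 2^{1 − 10} = 462 · 1/512 = 231/256.
Numerically: E[X] ≈ 0.902.

E[X] = C(11,5)·2^(1−C(5,2)) = 231/256 ≈ 0.902.


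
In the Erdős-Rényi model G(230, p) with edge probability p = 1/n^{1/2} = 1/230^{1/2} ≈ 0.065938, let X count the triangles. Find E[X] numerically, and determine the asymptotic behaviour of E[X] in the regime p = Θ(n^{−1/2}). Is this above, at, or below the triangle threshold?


Number of potential triangles: C(230, 3) = 2001460.
Each occurs with probability p³ ≈ (0.065938)³ ≈ 2.8668716e-04.
By linearity: E[X] = C(230, 3)·p³ ≈ 2001460 · 2.8668716e-04 ≈ 573.79289.
Since α = 1/2 < 1, p = c/n^{1/2} ≫ 1/n is above the triangle threshold p ~ 1/n. Asymptotically E[X] ~ (c³/6)·n^{3(1−α)} = (1³/6)·n^{1.5} → ∞; triangles are abundant w.h.p.

E[X] ≈ 573.79289; in regime p = Θ(1/n^{1/2}) E[X] diverges (above the triangle threshold p ~ 1/n).


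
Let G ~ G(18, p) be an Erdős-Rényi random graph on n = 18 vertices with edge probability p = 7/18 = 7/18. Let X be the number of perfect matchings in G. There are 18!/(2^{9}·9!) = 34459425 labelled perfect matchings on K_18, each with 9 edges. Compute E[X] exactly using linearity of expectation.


K_18 has 18!/(2^{9}·9!) = 34459425 labelled perfect matchings.
For each such perfect matching H, let X_H = 1 if all 9 edges of H are present in G. Then P[X_H = 1] = p^{9} = (7/18)^{9} = 40353607/198359290368.
By linearity of expectation: E[X] = Σ_H E[X_H] = 34459425 · p^{9} = 34459425 · 40353607/198359290368 = 17167433257975/2448880128.
Numerically: E[X] ≈ 7010.

E[X] = 34459425 · (7/18)^{9} = 17167433257975/2448880128 ≈ 7010.


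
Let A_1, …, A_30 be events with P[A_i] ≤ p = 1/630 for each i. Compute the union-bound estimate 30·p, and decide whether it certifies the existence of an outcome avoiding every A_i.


Union bound: P[∪_{i=1}^{30} A_i] ≤ Σ_i P[A_i] ≤ 30·p = 30·(1/630) = 1/21.
Numerically: 1/21 ≈ 0.048.
Is 1/21 < 1? YES.
Since P[∪ A_i] ≤ 1/21 < 1, the complement has P[∩ A_i^c] ≥ 1 − 1/21 = 20/21 > 0, so some outcome avoids every A_i.

30·p = 1/21 ≈ 0.048; existence CERTIFIED by the union bound.


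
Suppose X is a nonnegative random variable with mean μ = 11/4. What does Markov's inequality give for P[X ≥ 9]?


μ = E[X] = 11/4, a = 9.
Markov: P[X ≥ 9] ≤ μ/a = (11/4)/9 = 11/36.
Numerically: ≈ 0.306.
(Since a = 9 > μ = 2.750, the bound 11/36 is < 1 and informative.)

P[X ≥ 9] ≤ 11/36 ≈ 0.306.


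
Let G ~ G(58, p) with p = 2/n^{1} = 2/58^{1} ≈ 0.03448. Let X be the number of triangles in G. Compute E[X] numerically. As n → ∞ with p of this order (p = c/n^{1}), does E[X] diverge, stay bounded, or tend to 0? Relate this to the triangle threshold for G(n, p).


Number of potential triangles: C(58, 3) = 30856.
Each occurs with probability p³ ≈ (0.03448)³ ≈ 4.100209e-05.
By linearity: E[X] = C(58, 3)·p³ ≈ 30856 · 4.100209e-05 ≈ 1.2652.
Here α = 1, so p = 2/n is exactly at the triangle threshold p ~ 1/n. Asymptotically E[X] → c³/6 = 2³/6 = 4/3 ≈ 1.3333, a bounded constant. In this regime the triangle count is asymptotically Poisson(c³/6).

E[X] ≈ 1.2652; in regime p = Θ(1/n^{1}) E[X] stays bounded (at the triangle threshold p ~ 1/n).


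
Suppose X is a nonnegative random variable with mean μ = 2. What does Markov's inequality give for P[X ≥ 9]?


μ = E[X] = 2, a = 9.
Markov: P[X ≥ 9] ≤ μ/a = (2)/9 = 2/9.
Numerically: ≈ 0.22222.
(Since a = 9 > μ = 2.00000, the bound 2/9 is < 1 and informative.)

P[X ≥ 9] ≤ 2/9 ≈ 0.22222.


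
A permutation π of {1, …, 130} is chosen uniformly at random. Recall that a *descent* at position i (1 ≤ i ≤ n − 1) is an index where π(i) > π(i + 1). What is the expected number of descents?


Write X = Σ X_I over i = 1, …, 129, with X_I the indicator of one descent.
There are 129 indicators.
For each fixed i, the pair (π(i), π(i+1)) is a uniformly random ordered pair of distinct values from {1, …, 130}; by symmetry P[π(i) > π(i+1)] = 1/2.
By linearity: E[X] = 129 · (1/2) = (130 − 1) · (1/2) = 129/2 ≈ 64.500.

E[X] = 129/2 = 64.500.


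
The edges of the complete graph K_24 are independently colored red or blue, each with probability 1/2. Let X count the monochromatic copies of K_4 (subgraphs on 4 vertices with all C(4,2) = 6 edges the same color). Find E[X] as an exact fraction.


Let X = Σ_S X_S over the C(24, 4) = 10626 subsets S of size 4, where X_S = 1 if the K_4 on S is monochromatic.
For a fixed S, the K_4 on S has C(4, 2) = 6 edges. P[all 6 edges red] = (1/2)^6, and likewise for blue, so P[monochromatic] = 2·(1/2)^6 = 2^{1 − 6} = 1/32.
By linearity: E[X] = C(24, 4) · 2^{1 − 6} = 10626 · 1/32 = 5313/16.
Numerically: E[X] ≈ 332.062500.

E[X] = C(24,4)·2^(1−C(4,2)) = 5313/16 ≈ 332.062500.


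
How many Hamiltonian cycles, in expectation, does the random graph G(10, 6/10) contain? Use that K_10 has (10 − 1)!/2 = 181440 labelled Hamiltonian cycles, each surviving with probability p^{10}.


K_10 has (10 − 1)!/2 = 181440 labelled Hamiltonian cycles.
For each such Hamiltonian cycle H, let X_H = 1 if all 10 edges of H are present in G. Then P[X_H = 1] = p^{10} = (3/5)^{10} = 59049/9765625.
By linearity of expectation: E[X] = Σ_H E[X_H] = 181440 · p^{10} = 181440 · 59049/9765625 = 2142770112/1953125.
Numerically: E[X] ≈ 1097.1.

E[X] = 181440 · (3/5)^{10} = 2142770112/1953125 ≈ 1097.1.


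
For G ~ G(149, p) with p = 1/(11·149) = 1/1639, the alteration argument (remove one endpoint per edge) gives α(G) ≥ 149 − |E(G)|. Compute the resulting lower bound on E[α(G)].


E[|E(G)|] = C(149, 2)·p = 11026 · (1/1639) = 74/11.
E[α(G)] ≥ n − E[|E(G)|] = 149 − 74/11 = 1565/11.
Numerically: ≈ 142.27273.
(This is only a lower bound; the true E[α(G)] may be larger.)

E[α(G)] ≥ 1565/11 ≈ 142.27273.
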